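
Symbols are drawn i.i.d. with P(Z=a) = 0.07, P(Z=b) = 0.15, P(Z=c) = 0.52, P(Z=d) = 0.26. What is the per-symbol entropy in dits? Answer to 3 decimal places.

H(Z) = −Σ p·log₁₀ p.
  −(0.07)·log₁₀(0.07) = 0.0808
  −(0.15)·log₁₀(0.15) = 0.1236
  −(0.52)·log₁₀(0.52) = 0.1477
  −(0.26)·log₁₀(0.26) = 0.1521
Sum: 0.0808 + 0.1236 + 0.1477 + 0.1521 = 0.504 dits.

0.504 dits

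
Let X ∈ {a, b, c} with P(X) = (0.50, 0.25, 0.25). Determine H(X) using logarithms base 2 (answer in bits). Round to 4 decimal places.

1.5000 bits

H(X) = −Σ p·log₂ p.
  −(0.50)·log₂(0.50) = 0.50000
  −(0.25)·log₂(0.25) = 0.50000
  −(0.25)·log₂(0.25) = 0.50000
Sum: 0.50000 + 0.50000 + 0.50000 = 1.5000 bits.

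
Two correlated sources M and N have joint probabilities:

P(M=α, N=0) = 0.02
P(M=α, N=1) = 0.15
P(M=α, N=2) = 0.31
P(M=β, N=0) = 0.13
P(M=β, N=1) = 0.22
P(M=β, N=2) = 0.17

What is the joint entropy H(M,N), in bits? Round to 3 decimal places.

H(M,N) = −Σ p(x,y)·log₂ p(x,y) over all 6 cells.
  cell (α,0): −0.02·log₂0.02 = 0.1129
  cell (α,1): −0.15·log₂0.15 = 0.4105
  cell (α,2): −0.31·log₂0.31 = 0.5238
  cell (β,0): −0.13·log₂0.13 = 0.3826
  cell (β,1): −0.22·log₂0.22 = 0.4806
  cell (β,2): −0.17·log₂0.17 = 0.4346
Sum = 2.345 bits.

2.345 bits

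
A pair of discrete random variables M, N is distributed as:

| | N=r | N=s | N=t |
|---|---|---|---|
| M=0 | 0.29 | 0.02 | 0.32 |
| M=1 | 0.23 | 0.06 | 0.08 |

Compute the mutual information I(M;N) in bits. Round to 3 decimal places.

Marginals: p(M) = (0.6300, 0.3700), p(N) = (0.5200, 0.0800, 0.4000).
I(M;N) = H(M) + H(N) − H(M,N).
H(M) = 0.9507, H(N) = 1.3109, H(M,N) = 2.1795.
I(M;N) = 0.9507 + 1.3109 − 2.1795 = 0.082 bits.

0.082 bits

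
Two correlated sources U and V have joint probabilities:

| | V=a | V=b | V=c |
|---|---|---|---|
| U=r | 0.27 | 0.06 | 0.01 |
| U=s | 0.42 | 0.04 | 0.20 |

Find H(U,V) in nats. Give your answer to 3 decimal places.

H(U,V) = −Σ p(x,y)·ln p(x,y) over all 6 cells.
  cell (r,a): −0.27·ln0.27 = 0.3535
  cell (r,b): −0.06·ln0.06 = 0.1688
  cell (r,c): −0.01·ln0.01 = 0.0461
  cell (s,a): −0.42·ln0.42 = 0.3644
  cell (s,b): −0.04·ln0.04 = 0.1288
  cell (s,c): −0.20·ln0.20 = 0.3219
Sum = 1.383 nats.

1.383 nats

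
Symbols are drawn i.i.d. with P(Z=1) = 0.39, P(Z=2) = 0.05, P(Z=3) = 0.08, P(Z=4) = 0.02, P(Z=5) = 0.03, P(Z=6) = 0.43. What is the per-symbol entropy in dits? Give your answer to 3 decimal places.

H(Z) = −Σ p·log₁₀ p.
  −(0.39)·log₁₀(0.39) = 0.1595
  −(0.05)·log₁₀(0.05) = 0.0651
  −(0.08)·log₁₀(0.08) = 0.0878
  −(0.02)·log₁₀(0.02) = 0.0340
  −(0.03)·log₁₀(0.03) = 0.0457
  −(0.43)·log₁₀(0.43) = 0.1576
Sum: 0.1595 + 0.0651 + 0.0878 + 0.0340 + 0.0457 + 0.1576 = 0.550 dits.

0.550 dits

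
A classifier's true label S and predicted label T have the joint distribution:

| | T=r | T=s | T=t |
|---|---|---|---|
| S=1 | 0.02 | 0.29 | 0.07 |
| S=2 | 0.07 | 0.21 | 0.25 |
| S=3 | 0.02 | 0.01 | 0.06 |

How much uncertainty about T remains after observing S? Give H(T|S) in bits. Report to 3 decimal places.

1.235 bits

Chain rule: H(T|S) = H(S,T) − H(S).
Marginals: p(S) = (0.3800, 0.5300, 0.0900), p(T) = (0.1100, 0.5100, 0.3800).
H(S,T) = 2.5636 bits; H(S) = 1.3286 bits.
H(T|S) = 2.5636 − 1.3286 = 1.235 bits.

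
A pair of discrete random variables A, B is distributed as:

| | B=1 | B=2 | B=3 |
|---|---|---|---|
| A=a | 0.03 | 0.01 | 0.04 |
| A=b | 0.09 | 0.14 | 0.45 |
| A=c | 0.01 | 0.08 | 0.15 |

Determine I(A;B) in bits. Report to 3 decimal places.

Marginals: p(A) = (0.0800, 0.6800, 0.2400), p(B) = (0.1300, 0.2300, 0.6400).
I(A;B) = H(A) + H(B) − H(A,B).
H(A) = 1.1640, H(B) = 1.2824, H(A,B) = 2.4006.
I(A;B) = 1.1640 + 1.2824 − 2.4006 = 0.046 bits.

0.046 bits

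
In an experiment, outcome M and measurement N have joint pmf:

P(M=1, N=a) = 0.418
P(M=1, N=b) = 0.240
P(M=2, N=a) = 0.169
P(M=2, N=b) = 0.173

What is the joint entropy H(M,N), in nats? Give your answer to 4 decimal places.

1.3111 nats

H(M,N) = −Σ p(x,y)·ln p(x,y) over all 4 cells.
  cell (1,a): −0.418·ln0.418 = 0.36461
  cell (1,b): −0.240·ln0.240 = 0.34251
  cell (2,a): −0.169·ln0.169 = 0.30046
  cell (2,b): −0.173·ln0.173 = 0.30352
Sum = 1.3111 nats.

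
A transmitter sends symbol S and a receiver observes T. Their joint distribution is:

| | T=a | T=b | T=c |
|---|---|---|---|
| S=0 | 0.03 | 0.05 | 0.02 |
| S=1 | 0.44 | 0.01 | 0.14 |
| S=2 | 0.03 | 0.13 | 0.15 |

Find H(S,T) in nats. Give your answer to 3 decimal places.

H(S,T) = −Σ p(x,y)·ln p(x,y) over all 9 cells.
  cell (0,a): −0.03·ln0.03 = 0.1052
  cell (0,b): −0.05·ln0.05 = 0.1498
  cell (0,c): −0.02·ln0.02 = 0.0782
  cell (1,a): −0.44·ln0.44 = 0.3612
  cell (1,b): −0.01·ln0.01 = 0.0461
  cell (1,c): −0.14·ln0.14 = 0.2753
  cell (2,a): −0.03·ln0.03 = 0.1052
  cell (2,b): −0.13·ln0.13 = 0.2652
  cell (2,c): −0.15·ln0.15 = 0.2846
Sum = 1.671 nats.

1.671 nats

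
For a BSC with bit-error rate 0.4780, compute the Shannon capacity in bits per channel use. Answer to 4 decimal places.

Binary symmetric channel: C = 1 − h₂(ε) where h₂ is the binary entropy function.
h₂(0.4780) = −0.4780·log₂0.4780 − 0.5220·log₂0.5220 = 0.9986.
C = 1 − 0.9986 = 0.0014 bits per channel use.

0.0014 bits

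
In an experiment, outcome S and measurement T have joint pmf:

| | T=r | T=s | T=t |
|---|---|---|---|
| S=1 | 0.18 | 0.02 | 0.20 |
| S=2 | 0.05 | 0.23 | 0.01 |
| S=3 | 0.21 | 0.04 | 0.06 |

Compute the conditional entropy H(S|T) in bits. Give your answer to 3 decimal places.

1.146 bits

Marginals: p(S) = (0.4000, 0.2900, 0.3100), p(T) = (0.4400, 0.2900, 0.2700).
H(S|T) = Σ p(T) · H(S|T=·).
  T=r: p=0.4400, H(S|T=r) = 1.3934
  T=s: p=0.2900, H(S|T=s) = 0.9255
  T=t: p=0.2700, H(S|T=t) = 0.9790
Weighted sum = 1.146 bits.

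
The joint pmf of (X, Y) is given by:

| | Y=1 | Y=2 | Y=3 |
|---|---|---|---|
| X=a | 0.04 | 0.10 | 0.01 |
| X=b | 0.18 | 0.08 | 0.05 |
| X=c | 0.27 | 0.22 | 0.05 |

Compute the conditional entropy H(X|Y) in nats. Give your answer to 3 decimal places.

Marginals: p(X) = (0.1500, 0.3100, 0.5400), p(Y) = (0.4900, 0.4000, 0.1100).
H(X|Y) = Σ p(Y) · H(X|Y=·).
  Y=1: p=0.4900, H(X|Y=1) = 0.9008
  Y=2: p=0.4000, H(X|Y=2) = 0.9973
  Y=3: p=0.1100, H(X|Y=3) = 0.9348
Weighted sum = 0.943 nats.

0.943 nats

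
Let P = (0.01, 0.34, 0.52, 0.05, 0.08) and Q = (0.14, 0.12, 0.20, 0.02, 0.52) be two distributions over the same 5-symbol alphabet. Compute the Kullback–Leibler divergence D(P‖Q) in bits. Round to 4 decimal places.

1.0397 bits

D(P‖Q) = Σ p·log₂(p/q).
  0.01·log₂(0.01/0.14) = -0.03807
  0.34·log₂(0.34/0.12) = 0.51085
  0.52·log₂(0.52/0.20) = 0.71683
  0.05·log₂(0.05/0.02) = 0.06610
  0.08·log₂(0.08/0.52) = -0.21604
D(P‖Q) = 1.0397 bits.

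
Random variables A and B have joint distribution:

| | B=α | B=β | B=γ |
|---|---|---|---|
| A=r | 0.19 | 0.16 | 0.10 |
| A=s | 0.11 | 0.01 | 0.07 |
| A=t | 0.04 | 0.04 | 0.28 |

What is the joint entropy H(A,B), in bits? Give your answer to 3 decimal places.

2.781 bits

H(A,B) = −Σ p(x,y)·log₂ p(x,y) over all 9 cells.
  cell (r,α): −0.19·log₂0.19 = 0.4552
  cell (r,β): −0.16·log₂0.16 = 0.4230
  cell (r,γ): −0.10·log₂0.10 = 0.3322
  cell (s,α): −0.11·log₂0.11 = 0.3503
  cell (s,β): −0.01·log₂0.01 = 0.0664
  cell (s,γ): −0.07·log₂0.07 = 0.2686
  cell (t,α): −0.04·log₂0.04 = 0.1858
  cell (t,β): −0.04·log₂0.04 = 0.1858
  cell (t,γ): −0.28·log₂0.28 = 0.5142
Sum = 2.781 bits.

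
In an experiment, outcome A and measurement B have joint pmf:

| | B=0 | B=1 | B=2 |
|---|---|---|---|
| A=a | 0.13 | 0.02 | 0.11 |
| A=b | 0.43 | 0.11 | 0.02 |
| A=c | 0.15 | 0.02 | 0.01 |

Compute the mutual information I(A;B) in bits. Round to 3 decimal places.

Marginals: p(A) = (0.2600, 0.5600, 0.1800), p(B) = (0.7100, 0.1500, 0.1400).
I(A;B) = H(A) + H(B) − H(A,B).
H(A) = 1.4190, H(B) = 1.1585, H(A,B) = 2.4224.
I(A;B) = 1.4190 + 1.1585 − 2.4224 = 0.155 bits.

0.155 bits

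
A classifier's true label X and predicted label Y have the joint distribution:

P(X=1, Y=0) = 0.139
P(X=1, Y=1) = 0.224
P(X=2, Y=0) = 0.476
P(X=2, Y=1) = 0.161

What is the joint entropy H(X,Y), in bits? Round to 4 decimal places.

H(X,Y) = −Σ p(x,y)·log₂ p(x,y) over all 4 cells.
  cell (1,0): −0.139·log₂0.139 = 0.39571
  cell (1,1): −0.224·log₂0.224 = 0.48349
  cell (2,0): −0.476·log₂0.476 = 0.50978
  cell (2,1): −0.161·log₂0.161 = 0.42421
Sum = 1.8132 bits.

1.8132 bits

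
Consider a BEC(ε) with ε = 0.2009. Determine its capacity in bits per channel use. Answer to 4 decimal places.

0.7991 bits

Binary erasure channel: capacity C = 1 − ε.
C = 1 − 0.2009 = 0.7991 bits per channel use.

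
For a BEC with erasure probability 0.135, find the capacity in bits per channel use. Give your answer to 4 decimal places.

Binary erasure channel: capacity C = 1 − ε.
C = 1 − 0.135 = 0.8650 bits per channel use.

0.8650 bits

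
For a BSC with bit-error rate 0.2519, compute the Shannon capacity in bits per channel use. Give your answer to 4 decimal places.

0.1857 bits

Binary symmetric channel: C = 1 − h₂(ε) where h₂ is the binary entropy function.
h₂(0.2519) = −0.2519·log₂0.2519 − 0.7481·log₂0.7481 = 0.8143.
C = 1 − 0.8143 = 0.1857 bits per channel use.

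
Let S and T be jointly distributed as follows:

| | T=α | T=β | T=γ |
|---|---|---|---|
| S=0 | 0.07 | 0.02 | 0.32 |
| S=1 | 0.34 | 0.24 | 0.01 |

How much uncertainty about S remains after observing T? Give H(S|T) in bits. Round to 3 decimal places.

Marginals: p(S) = (0.4100, 0.5900), p(T) = (0.4100, 0.2600, 0.3300).
H(S|T) = Σ p(T) · H(S|T=·).
  T=α: p=0.4100, H(S|T=α) = 0.6594
  T=β: p=0.2600, H(S|T=β) = 0.3912
  T=γ: p=0.3300, H(S|T=γ) = 0.1959
Weighted sum = 0.437 bits.

0.437 bits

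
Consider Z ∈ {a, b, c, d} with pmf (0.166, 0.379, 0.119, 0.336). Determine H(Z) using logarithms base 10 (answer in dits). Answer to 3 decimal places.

H(Z) = −Σ p·log₁₀ p.
  −(0.166)·log₁₀(0.166) = 0.1295
  −(0.379)·log₁₀(0.379) = 0.1597
  −(0.119)·log₁₀(0.119) = 0.1100
  −(0.336)·log₁₀(0.336) = 0.1592
Sum: 0.1295 + 0.1597 + 0.1100 + 0.1592 = 0.558 dits.

0.558 dits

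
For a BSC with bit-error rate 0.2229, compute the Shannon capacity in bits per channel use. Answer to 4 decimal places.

Binary symmetric channel: C = 1 − h₂(ε) where h₂ is the binary entropy function.
h₂(0.2229) = −0.2229·log₂0.2229 − 0.7771·log₂0.7771 = 0.7654.
C = 1 − 0.7654 = 0.2346 bits per channel use.

0.2346 bits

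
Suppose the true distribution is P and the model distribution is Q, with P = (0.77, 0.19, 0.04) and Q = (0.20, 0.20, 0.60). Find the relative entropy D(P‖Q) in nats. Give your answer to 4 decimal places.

D(P‖Q) = Σ p·ln(p/q).
  0.77·ln(0.77/0.20) = 1.03802
  0.19·ln(0.19/0.20) = -0.00975
  0.04·ln(0.04/0.60) = -0.10832
D(P‖Q) = 0.9199 nats.

0.9199 nats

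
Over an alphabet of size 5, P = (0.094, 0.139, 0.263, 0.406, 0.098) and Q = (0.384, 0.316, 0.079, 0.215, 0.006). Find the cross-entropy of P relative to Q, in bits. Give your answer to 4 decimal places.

H(P,Q) = −Σ p·log₂ q.
  −0.094·log₂(0.384) = 0.12980
  −0.139·log₂(0.316) = 0.23102
  −0.263·log₂(0.079) = 0.96311
  −0.406·log₂(0.215) = 0.90034
  −0.098·log₂(0.006) = 0.72332
H(P,Q) = 2.9476 bits.

2.9476 bits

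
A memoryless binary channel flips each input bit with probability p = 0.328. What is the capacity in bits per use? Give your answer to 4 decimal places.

0.0871 bits

Binary symmetric channel: C = 1 − h₂(ε) where h₂ is the binary entropy function.
h₂(0.328) = −0.328·log₂0.328 − 0.672·log₂0.672 = 0.9129.
C = 1 − 0.9129 = 0.0871 bits per channel use.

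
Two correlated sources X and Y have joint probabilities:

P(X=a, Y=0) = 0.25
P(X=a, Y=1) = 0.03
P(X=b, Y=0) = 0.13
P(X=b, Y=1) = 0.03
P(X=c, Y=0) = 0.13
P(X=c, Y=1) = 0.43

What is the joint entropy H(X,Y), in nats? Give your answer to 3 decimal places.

H(X,Y) = −Σ p(x,y)·ln p(x,y) over all 6 cells.
  cell (a,0): −0.25·ln0.25 = 0.3466
  cell (a,1): −0.03·ln0.03 = 0.1052
  cell (b,0): −0.13·ln0.13 = 0.2652
  cell (b,1): −0.03·ln0.03 = 0.1052
  cell (c,0): −0.13·ln0.13 = 0.2652
  cell (c,1): −0.43·ln0.43 = 0.3629
Sum = 1.450 nats.

1.450 nats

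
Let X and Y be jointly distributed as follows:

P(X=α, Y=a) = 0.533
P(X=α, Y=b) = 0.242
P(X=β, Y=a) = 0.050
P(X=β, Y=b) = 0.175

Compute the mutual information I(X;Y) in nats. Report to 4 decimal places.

Marginals: p(X) = (0.7750, 0.2250), p(Y) = (0.5830, 0.4170).
I(X;Y) = Σ p(x,y)·ln[p(x,y)/(p(x)p(y))].
  (α,a): 0.533·ln(1.1797) = 0.08807
  (α,b): 0.242·ln(0.7488) = -0.07000
  (β,a): 0.050·ln(0.3812) = -0.04823
  (β,b): 0.175·ln(1.8652) = 0.10909
Sum = 0.0789 nats.

0.0789 nats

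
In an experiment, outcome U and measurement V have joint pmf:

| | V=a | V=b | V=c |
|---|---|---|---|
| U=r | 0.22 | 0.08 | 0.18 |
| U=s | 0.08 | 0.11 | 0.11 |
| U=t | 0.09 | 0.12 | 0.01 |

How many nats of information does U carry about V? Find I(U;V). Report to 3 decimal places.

0.089 nats

Marginals: p(U) = (0.4800, 0.3000, 0.2200), p(V) = (0.3900, 0.3100, 0.3000).
I(U;V) = Σ p(x,y)·ln[p(x,y)/(p(x)p(y))].
  (r,a): 0.22·ln(1.1752) = 0.0355
  (r,b): 0.08·ln(0.5376) = -0.0496
  (r,c): 0.18·ln(1.2500) = 0.0402
  (s,a): 0.08·ln(0.6838) = -0.0304
  (s,b): 0.11·ln(1.1828) = 0.0185
  (s,c): 0.11·ln(1.2222) = 0.0221
  (t,a): 0.09·ln(1.0490) = 0.0043
  (t,b): 0.12·ln(1.7595) = 0.0678
  (t,c): 0.01·ln(0.1515) = -0.0189
Sum = 0.089 nats.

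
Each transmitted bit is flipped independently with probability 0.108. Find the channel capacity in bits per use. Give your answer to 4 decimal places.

0.5061 bits

Binary symmetric channel: C = 1 − h₂(ε) where h₂ is the binary entropy function.
h₂(0.108) = −0.108·log₂0.108 − 0.892·log₂0.892 = 0.4939.
C = 1 − 0.4939 = 0.5061 bits per channel use.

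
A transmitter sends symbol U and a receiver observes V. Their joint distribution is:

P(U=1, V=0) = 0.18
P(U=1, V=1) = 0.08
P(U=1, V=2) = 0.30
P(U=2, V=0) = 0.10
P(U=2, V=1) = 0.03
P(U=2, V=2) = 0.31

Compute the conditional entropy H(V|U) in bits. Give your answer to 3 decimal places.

1.276 bits

Marginals: p(U) = (0.5600, 0.4400), p(V) = (0.2800, 0.1100, 0.6100).
H(V|U) = Σ p(U) · H(V|U=·).
  U=1: p=0.5600, H(V|U=1) = 1.4098
  U=2: p=0.4400, H(V|U=2) = 1.1059
Weighted sum = 1.276 bits.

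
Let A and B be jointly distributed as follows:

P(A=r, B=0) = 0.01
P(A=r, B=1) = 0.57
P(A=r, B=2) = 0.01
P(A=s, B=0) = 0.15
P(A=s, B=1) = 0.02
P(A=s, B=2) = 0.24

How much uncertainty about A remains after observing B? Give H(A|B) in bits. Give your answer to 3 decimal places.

0.241 bits

Marginals: p(A) = (0.5900, 0.4100), p(B) = (0.1600, 0.5900, 0.2500).
H(A|B) = Σ p(B) · H(A|B=·).
  B=0: p=0.1600, H(A|B=0) = 0.3373
  B=1: p=0.5900, H(A|B=1) = 0.2136
  B=2: p=0.2500, H(A|B=2) = 0.2423
Weighted sum = 0.241 bits.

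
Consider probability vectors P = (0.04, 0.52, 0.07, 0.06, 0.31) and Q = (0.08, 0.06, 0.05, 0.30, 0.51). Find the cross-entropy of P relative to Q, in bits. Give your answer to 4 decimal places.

2.9643 bits

H(P,Q) = −Σ p·log₂ q.
  −0.04·log₂(0.08) = 0.14575
  −0.52·log₂(0.06) = 2.11062
  −0.07·log₂(0.05) = 0.30253
  −0.06·log₂(0.30) = 0.10422
  −0.31·log₂(0.51) = 0.30114
H(P,Q) = 2.9643 bits.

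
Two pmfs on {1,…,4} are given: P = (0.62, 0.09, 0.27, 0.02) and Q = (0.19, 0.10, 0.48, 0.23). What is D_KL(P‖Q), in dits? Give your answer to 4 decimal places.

0.2257 dits

D(P‖Q) = Σ p·log₁₀(p/q).
  0.62·log₁₀(0.62/0.19) = 0.31846
  0.09·log₁₀(0.09/0.10) = -0.00412
  0.27·log₁₀(0.27/0.48) = -0.06747
  0.02·log₁₀(0.02/0.23) = -0.02121
D(P‖Q) = 0.2257 dits.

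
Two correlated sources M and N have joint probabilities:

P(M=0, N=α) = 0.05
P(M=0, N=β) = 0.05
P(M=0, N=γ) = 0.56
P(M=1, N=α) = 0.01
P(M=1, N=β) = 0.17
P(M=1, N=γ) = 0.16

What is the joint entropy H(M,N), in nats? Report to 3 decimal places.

H(M,N) = −Σ p(x,y)·ln p(x,y) over all 6 cells.
  cell (0,α): −0.05·ln0.05 = 0.1498
  cell (0,β): −0.05·ln0.05 = 0.1498
  cell (0,γ): −0.56·ln0.56 = 0.3247
  cell (1,α): −0.01·ln0.01 = 0.0461
  cell (1,β): −0.17·ln0.17 = 0.3012
  cell (1,γ): −0.16·ln0.16 = 0.2932
Sum = 1.265 nats.

1.265 nats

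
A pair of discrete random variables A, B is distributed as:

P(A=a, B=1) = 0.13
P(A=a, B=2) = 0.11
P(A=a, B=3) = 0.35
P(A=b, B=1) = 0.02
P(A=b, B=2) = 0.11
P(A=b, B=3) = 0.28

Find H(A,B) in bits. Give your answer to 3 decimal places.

2.240 bits

H(A,B) = −Σ p(x,y)·log₂ p(x,y) over all 6 cells.
  cell (a,1): −0.13·log₂0.13 = 0.3826
  cell (a,2): −0.11·log₂0.11 = 0.3503
  cell (a,3): −0.35·log₂0.35 = 0.5301
  cell (b,1): −0.02·log₂0.02 = 0.1129
  cell (b,2): −0.11·log₂0.11 = 0.3503
  cell (b,3): −0.28·log₂0.28 = 0.5142
Sum = 2.240 bits.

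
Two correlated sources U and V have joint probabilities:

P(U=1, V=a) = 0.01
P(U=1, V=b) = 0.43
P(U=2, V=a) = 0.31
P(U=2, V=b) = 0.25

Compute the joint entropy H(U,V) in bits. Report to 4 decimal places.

H(U,V) = −Σ p(x,y)·log₂ p(x,y) over all 4 cells.
  cell (1,a): −0.01·log₂0.01 = 0.06644
  cell (1,b): −0.43·log₂0.43 = 0.52356
  cell (2,a): −0.31·log₂0.31 = 0.52379
  cell (2,b): −0.25·log₂0.25 = 0.50000
Sum = 1.6138 bits.

1.6138 bits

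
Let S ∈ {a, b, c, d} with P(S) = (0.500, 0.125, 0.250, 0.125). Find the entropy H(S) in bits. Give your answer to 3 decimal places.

1.750 bits

H(S) = −Σ p·log₂ p.
  −(0.500)·log₂(0.500) = 0.5000
  −(0.125)·log₂(0.125) = 0.3750
  −(0.250)·log₂(0.250) = 0.5000
  −(0.125)·log₂(0.125) = 0.3750
Sum: 0.5000 + 0.3750 + 0.5000 + 0.3750 = 1.750 bits.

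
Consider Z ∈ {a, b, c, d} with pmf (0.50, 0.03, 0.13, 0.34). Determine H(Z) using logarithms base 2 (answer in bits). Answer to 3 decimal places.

1.564 bits

H(Z) = −Σ p·log₂ p.
  −(0.50)·log₂(0.50) = 0.5000
  −(0.03)·log₂(0.03) = 0.1518
  −(0.13)·log₂(0.13) = 0.3826
  −(0.34)·log₂(0.34) = 0.5292
Sum: 0.5000 + 0.1518 + 0.3826 + 0.5292 = 1.564 bits.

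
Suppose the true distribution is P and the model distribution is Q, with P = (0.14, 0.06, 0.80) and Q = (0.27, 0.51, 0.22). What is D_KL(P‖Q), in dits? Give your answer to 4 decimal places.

0.3528 dits

D(P‖Q) = Σ p·log₁₀(p/q).
  0.14·log₁₀(0.14/0.27) = -0.03993
  0.06·log₁₀(0.06/0.51) = -0.05577
  0.80·log₁₀(0.80/0.22) = 0.44853
D(P‖Q) = 0.3528 dits.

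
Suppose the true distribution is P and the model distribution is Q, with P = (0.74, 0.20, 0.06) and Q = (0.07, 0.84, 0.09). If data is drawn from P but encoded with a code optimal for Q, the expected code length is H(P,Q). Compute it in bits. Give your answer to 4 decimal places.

3.0978 bits

H(P,Q) = −Σ p·log₂ q.
  −0.74·log₂(0.07) = 2.83901
  −0.20·log₂(0.84) = 0.05031
  −0.06·log₂(0.09) = 0.20844
H(P,Q) = 3.0978 bits.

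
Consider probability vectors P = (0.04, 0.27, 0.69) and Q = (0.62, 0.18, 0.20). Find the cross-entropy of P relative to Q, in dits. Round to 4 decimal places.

0.6917 dits

H(P,Q) = −Σ p·log₁₀ q.
  −0.04·log₁₀(0.62) = 0.00830
  −0.27·log₁₀(0.18) = 0.20108
  −0.69·log₁₀(0.20) = 0.48229
H(P,Q) = 0.6917 dits.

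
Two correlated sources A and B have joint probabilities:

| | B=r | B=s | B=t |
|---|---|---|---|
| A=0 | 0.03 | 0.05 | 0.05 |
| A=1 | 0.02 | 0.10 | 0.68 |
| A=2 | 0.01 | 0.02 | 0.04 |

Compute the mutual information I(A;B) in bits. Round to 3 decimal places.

Marginals: p(A) = (0.1300, 0.8000, 0.0700), p(B) = (0.0600, 0.1700, 0.7700).
I(A;B) = Σ p(x,y)·log₂[p(x,y)/(p(x)p(y))].
  (0,r): 0.03·log₂(3.8462) = 0.0583
  (0,s): 0.05·log₂(2.2624) = 0.0589
  (0,t): 0.05·log₂(0.4995) = -0.0501
  (1,r): 0.02·log₂(0.4167) = -0.0253
  (1,s): 0.10·log₂(0.7353) = -0.0444
  (1,t): 0.68·log₂(1.1039) = 0.0970
  (2,r): 0.01·log₂(2.3810) = 0.0125
  (2,s): 0.02·log₂(1.6807) = 0.0150
  (2,t): 0.04·log₂(0.7421) = -0.0172
Sum = 0.105 bits.

0.105 bits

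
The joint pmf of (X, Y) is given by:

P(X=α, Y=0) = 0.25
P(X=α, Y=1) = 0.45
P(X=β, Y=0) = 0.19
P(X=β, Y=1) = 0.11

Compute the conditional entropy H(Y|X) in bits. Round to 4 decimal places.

0.9426 bits

Chain rule: H(Y|X) = H(X,Y) − H(X).
Marginals: p(X) = (0.7000, 0.3000), p(Y) = (0.4400, 0.5600).
H(X,Y) = 1.8239 bits; H(X) = 0.8813 bits.
H(Y|X) = 1.8239 − 0.8813 = 0.9426 bits.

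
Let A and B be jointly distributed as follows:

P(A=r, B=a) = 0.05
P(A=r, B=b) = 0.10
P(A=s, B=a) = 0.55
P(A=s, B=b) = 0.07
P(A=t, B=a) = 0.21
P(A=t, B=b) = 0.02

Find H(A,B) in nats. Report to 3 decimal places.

H(A,B) = −Σ p(x,y)·ln p(x,y) over all 6 cells.
  cell (r,a): −0.05·ln0.05 = 0.1498
  cell (r,b): −0.10·ln0.10 = 0.2303
  cell (s,a): −0.55·ln0.55 = 0.3288
  cell (s,b): −0.07·ln0.07 = 0.1861
  cell (t,a): −0.21·ln0.21 = 0.3277
  cell (t,b): −0.02·ln0.02 = 0.0782
Sum = 1.301 nats.

1.301 nats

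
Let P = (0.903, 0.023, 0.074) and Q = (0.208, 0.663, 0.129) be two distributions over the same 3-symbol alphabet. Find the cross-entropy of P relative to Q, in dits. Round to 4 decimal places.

0.6857 dits

H(P,Q) = −Σ p·log₁₀ q.
  −0.903·log₁₀(0.208) = 0.61579
  −0.023·log₁₀(0.663) = 0.00411
  −0.074·log₁₀(0.129) = 0.06582
H(P,Q) = 0.6857 dits.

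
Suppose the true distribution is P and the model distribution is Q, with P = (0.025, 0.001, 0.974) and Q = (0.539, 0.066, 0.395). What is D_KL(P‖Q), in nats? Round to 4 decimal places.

0.7981 nats

D(P‖Q) = Σ p·ln(p/q).
  0.025·ln(0.025/0.539) = -0.07677
  0.001·ln(0.001/0.066) = -0.00419
  0.974·ln(0.974/0.395) = 0.87906
D(P‖Q) = 0.7981 nats.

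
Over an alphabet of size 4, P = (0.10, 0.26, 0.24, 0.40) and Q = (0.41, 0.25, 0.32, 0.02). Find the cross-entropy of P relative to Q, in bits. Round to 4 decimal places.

H(P,Q) = −Σ p·log₂ q.
  −0.10·log₂(0.41) = 0.12863
  −0.26·log₂(0.25) = 0.52000
  −0.24·log₂(0.32) = 0.39453
  −0.40·log₂(0.02) = 2.25754
H(P,Q) = 3.3007 bits.

3.3007 bits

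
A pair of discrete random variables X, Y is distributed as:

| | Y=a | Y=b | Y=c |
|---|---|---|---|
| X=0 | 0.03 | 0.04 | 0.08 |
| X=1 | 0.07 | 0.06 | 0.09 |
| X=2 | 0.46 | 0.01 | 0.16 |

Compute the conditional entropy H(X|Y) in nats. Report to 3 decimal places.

0.771 nats

Chain rule: H(X|Y) = H(X,Y) − H(Y).
Marginals: p(X) = (0.1500, 0.2200, 0.6300), p(Y) = (0.5600, 0.1100, 0.3300).
H(X,Y) = 1.7041 nats; H(Y) = 0.9334 nats.
H(X|Y) = 1.7041 − 0.9334 = 0.771 nats.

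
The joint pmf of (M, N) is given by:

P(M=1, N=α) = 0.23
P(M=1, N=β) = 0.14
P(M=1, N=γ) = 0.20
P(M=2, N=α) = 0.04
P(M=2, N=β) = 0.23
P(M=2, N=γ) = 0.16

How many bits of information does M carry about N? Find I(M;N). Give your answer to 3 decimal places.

Marginals: p(M) = (0.5700, 0.4300), p(N) = (0.2700, 0.3700, 0.3600).
I(M;N) = Σ p(x,y)·log₂[p(x,y)/(p(x)p(y))].
  (1,α): 0.23·log₂(1.4945) = 0.1333
  (1,β): 0.14·log₂(0.6638) = -0.0828
  (1,γ): 0.20·log₂(0.9747) = -0.0074
  (2,α): 0.04·log₂(0.3445) = -0.0615
  (2,β): 0.23·log₂(1.4456) = 0.1223
  (2,γ): 0.16·log₂(1.0336) = 0.0076
Sum = 0.112 bits.

0.112 bits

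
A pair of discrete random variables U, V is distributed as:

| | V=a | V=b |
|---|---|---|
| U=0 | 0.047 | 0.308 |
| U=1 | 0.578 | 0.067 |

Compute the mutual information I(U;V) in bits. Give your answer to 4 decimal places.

0.4439 bits

Marginals: p(U) = (0.3550, 0.6450), p(V) = (0.6250, 0.3750).
I(U;V) = Σ p(x,y)·log₂[p(x,y)/(p(x)p(y))].
  (0,a): 0.047·log₂(0.2118) = -0.10523
  (0,b): 0.308·log₂(2.3136) = 0.37273
  (1,a): 0.578·log₂(1.4338) = 0.30047
  (1,b): 0.067·log₂(0.2770) = -0.12409
Sum = 0.4439 bits.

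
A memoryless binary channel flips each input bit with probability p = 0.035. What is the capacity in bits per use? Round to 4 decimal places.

0.7811 bits

Binary symmetric channel: C = 1 − h₂(ε) where h₂ is the binary entropy function.
h₂(0.035) = −0.035·log₂0.035 − 0.965·log₂0.965 = 0.2189.
C = 1 − 0.2189 = 0.7811 bits per channel use.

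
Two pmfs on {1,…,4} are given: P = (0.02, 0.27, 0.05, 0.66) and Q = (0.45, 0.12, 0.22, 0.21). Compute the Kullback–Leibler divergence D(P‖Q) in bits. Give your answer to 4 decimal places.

D(P‖Q) = Σ p·log₂(p/q).
  0.02·log₂(0.02/0.45) = -0.08984
  0.27·log₂(0.27/0.12) = 0.31588
  0.05·log₂(0.05/0.22) = -0.10688
  0.66·log₂(0.66/0.21) = 1.09037
D(P‖Q) = 1.2095 bits.

1.2095 bits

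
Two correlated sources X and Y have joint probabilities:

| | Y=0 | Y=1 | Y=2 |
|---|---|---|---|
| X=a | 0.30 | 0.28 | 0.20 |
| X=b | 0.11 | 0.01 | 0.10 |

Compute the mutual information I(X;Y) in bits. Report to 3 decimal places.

0.078 bits

Marginals: p(X) = (0.7800, 0.2200), p(Y) = (0.4100, 0.2900, 0.3000).
I(X;Y) = H(X) + H(Y) − H(X,Y).
H(X) = 0.7602, H(Y) = 1.5664, H(X,Y) = 2.2486.
I(X;Y) = 0.7602 + 1.5664 − 2.2486 = 0.078 bits.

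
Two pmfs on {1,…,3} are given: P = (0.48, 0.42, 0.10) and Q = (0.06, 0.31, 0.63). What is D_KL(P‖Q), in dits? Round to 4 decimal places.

0.4089 dits

D(P‖Q) = Σ p·log₁₀(p/q).
  0.48·log₁₀(0.48/0.06) = 0.43348
  0.42·log₁₀(0.42/0.31) = 0.05539
  0.10·log₁₀(0.10/0.63) = -0.07993
D(P‖Q) = 0.4089 dits.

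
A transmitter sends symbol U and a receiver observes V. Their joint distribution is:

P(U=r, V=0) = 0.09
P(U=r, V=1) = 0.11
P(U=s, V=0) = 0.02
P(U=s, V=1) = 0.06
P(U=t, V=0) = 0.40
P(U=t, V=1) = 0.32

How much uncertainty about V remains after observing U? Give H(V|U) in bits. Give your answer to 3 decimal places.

0.977 bits

Chain rule: H(V|U) = H(U,V) − H(U).
Marginals: p(U) = (0.2000, 0.0800, 0.7200), p(V) = (0.5100, 0.4900).
H(U,V) = 2.0742 bits; H(U) = 1.0971 bits.
H(V|U) = 2.0742 − 1.0971 = 0.977 bits.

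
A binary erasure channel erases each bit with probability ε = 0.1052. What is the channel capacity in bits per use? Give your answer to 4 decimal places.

Binary erasure channel: capacity C = 1 − ε.
C = 1 − 0.1052 = 0.8948 bits per channel use.

0.8948 bits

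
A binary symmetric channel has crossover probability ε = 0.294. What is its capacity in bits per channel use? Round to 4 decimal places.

Binary symmetric channel: C = 1 − h₂(ε) where h₂ is the binary entropy function.
h₂(0.294) = −0.294·log₂0.294 − 0.706·log₂0.706 = 0.8738.
C = 1 − 0.8738 = 0.1262 bits per channel use.

0.1262 bits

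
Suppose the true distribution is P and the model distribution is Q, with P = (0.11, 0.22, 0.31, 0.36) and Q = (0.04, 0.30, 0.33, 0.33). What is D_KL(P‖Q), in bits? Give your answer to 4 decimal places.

D(P‖Q) = Σ p·log₂(p/q).
  0.11·log₂(0.11/0.04) = 0.16054
  0.22·log₂(0.22/0.30) = -0.09844
  0.31·log₂(0.31/0.33) = -0.02796
  0.36·log₂(0.36/0.33) = 0.04519
D(P‖Q) = 0.0793 bits.

0.0793 bits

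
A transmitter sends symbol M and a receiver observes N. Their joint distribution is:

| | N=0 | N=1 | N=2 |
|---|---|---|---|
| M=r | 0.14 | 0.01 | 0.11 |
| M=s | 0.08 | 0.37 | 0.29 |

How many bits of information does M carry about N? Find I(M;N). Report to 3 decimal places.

0.213 bits

Marginals: p(M) = (0.2600, 0.7400), p(N) = (0.2200, 0.3800, 0.4000).
I(M;N) = Σ p(x,y)·log₂[p(x,y)/(p(x)p(y))].
  (r,0): 0.14·log₂(2.4476) = 0.1808
  (r,1): 0.01·log₂(0.1012) = -0.0330
  (r,2): 0.11·log₂(1.0577) = 0.0089
  (s,0): 0.08·log₂(0.4914) = -0.0820
  (s,1): 0.37·log₂(1.3158) = 0.1465
  (s,2): 0.29·log₂(0.9797) = -0.0086
Sum = 0.213 bits.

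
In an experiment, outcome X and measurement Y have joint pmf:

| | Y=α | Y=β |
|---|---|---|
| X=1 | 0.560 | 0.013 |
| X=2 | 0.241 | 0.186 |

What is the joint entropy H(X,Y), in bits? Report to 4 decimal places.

H(X,Y) = −Σ p(x,y)·log₂ p(x,y) over all 4 cells.
  cell (1,α): −0.560·log₂0.560 = 0.46844
  cell (1,β): −0.013·log₂0.013 = 0.08145
  cell (2,α): −0.241·log₂0.241 = 0.49475
  cell (2,β): −0.186·log₂0.186 = 0.45135
Sum = 1.4960 bits.

1.4960 bits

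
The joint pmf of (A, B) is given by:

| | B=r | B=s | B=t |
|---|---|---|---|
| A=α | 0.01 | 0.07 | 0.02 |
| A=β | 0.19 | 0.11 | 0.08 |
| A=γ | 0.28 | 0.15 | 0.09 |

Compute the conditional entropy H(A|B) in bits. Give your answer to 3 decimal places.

Marginals: p(A) = (0.1000, 0.3800, 0.5200), p(B) = (0.4800, 0.3300, 0.1900).
H(A|B) = Σ p(B) · H(A|B=·).
  B=r: p=0.4800, H(A|B=r) = 1.0992
  B=s: p=0.3300, H(A|B=s) = 1.5199
  B=t: p=0.1900, H(A|B=t) = 1.3780
Weighted sum = 1.291 bits.

1.291 bits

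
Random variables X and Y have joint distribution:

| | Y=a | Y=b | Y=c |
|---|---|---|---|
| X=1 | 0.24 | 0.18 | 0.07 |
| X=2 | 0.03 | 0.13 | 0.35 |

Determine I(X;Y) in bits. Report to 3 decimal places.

Marginals: p(X) = (0.4900, 0.5100), p(Y) = (0.2700, 0.3100, 0.4200).
I(X;Y) = Σ p(x,y)·log₂[p(x,y)/(p(x)p(y))].
  (1,a): 0.24·log₂(1.8141) = 0.2062
  (1,b): 0.18·log₂(1.1850) = 0.0441
  (1,c): 0.07·log₂(0.3401) = -0.1089
  (2,a): 0.03·log₂(0.2179) = -0.0660
  (2,b): 0.13·log₂(0.8223) = -0.0367
  (2,c): 0.35·log₂(1.6340) = 0.2479
Sum = 0.287 bits.

0.287 bits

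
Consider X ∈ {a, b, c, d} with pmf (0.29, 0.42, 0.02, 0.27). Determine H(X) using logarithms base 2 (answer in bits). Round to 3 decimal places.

1.666 bits

H(X) = −Σ p·log₂ p.
  −(0.29)·log₂(0.29) = 0.5179
  −(0.42)·log₂(0.42) = 0.5256
  −(0.02)·log₂(0.02) = 0.1129
  −(0.27)·log₂(0.27) = 0.5100
Sum: 0.5179 + 0.5256 + 0.1129 + 0.5100 = 1.666 bits.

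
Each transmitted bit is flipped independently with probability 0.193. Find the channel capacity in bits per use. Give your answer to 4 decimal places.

0.2923 bits

Binary symmetric channel: C = 1 − h₂(ε) where h₂ is the binary entropy function.
h₂(0.193) = −0.193·log₂0.193 − 0.807·log₂0.807 = 0.7077.
C = 1 − 0.7077 = 0.2923 bits per channel use.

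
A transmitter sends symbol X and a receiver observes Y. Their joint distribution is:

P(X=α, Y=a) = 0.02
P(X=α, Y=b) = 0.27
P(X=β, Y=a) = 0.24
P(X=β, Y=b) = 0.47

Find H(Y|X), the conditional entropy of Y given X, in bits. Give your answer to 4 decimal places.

0.7603 bits

Marginals: p(X) = (0.2900, 0.7100), p(Y) = (0.2600, 0.7400).
H(Y|X) = Σ p(X) · H(Y|X=·).
  X=α: p=0.2900, H(Y|X=α) = 0.3621
  X=β: p=0.7100, H(Y|X=β) = 0.9229
Weighted sum = 0.7603 bits.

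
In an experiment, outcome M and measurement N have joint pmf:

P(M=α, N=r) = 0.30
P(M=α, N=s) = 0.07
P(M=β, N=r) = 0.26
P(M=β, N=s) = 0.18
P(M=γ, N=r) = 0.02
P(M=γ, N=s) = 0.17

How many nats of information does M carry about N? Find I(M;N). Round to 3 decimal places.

Marginals: p(M) = (0.3700, 0.4400, 0.1900), p(N) = (0.5800, 0.4200).
I(M;N) = H(M) + H(N) − H(M,N).
H(M) = 1.0446, H(N) = 0.6803, H(M,N) = 1.5857.
I(M;N) = 1.0446 + 0.6803 − 1.5857 = 0.139 nats.

0.139 nats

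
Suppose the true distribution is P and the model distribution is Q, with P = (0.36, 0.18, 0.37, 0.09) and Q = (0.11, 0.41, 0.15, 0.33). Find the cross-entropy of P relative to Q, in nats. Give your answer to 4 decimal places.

H(P,Q) = −Σ p·ln q.
  −0.36·ln(0.11) = 0.79462
  −0.18·ln(0.41) = 0.16049
  −0.37·ln(0.15) = 0.70193
  −0.09·ln(0.33) = 0.09978
H(P,Q) = 1.7568 nats.

1.7568 nats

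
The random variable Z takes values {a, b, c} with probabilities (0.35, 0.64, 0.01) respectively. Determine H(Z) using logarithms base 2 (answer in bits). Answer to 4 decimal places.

1.0086 bits

H(Z) = −Σ p·log₂ p.
  −(0.35)·log₂(0.35) = 0.53010
  −(0.64)·log₂(0.64) = 0.41207
  −(0.01)·log₂(0.01) = 0.06644
Sum: 0.53010 + 0.41207 + 0.06644 = 1.0086 bits.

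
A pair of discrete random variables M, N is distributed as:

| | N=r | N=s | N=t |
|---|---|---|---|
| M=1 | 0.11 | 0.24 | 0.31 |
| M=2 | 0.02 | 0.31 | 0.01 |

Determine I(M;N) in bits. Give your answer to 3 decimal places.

Marginals: p(M) = (0.6600, 0.3400), p(N) = (0.1300, 0.5500, 0.3200).
I(M;N) = H(M) + H(N) − H(M,N).
H(M) = 0.9248, H(N) = 1.3831, H(M,N) = 2.0713.
I(M;N) = 0.9248 + 1.3831 − 2.0713 = 0.237 bits.

0.237 bits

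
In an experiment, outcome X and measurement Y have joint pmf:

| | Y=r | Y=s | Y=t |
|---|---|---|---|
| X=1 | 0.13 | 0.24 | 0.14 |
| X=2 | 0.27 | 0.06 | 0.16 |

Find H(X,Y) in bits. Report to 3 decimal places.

H(X,Y) = −Σ p(x,y)·log₂ p(x,y) over all 6 cells.
  cell (1,r): −0.13·log₂0.13 = 0.3826
  cell (1,s): −0.24·log₂0.24 = 0.4941
  cell (1,t): −0.14·log₂0.14 = 0.3971
  cell (2,r): −0.27·log₂0.27 = 0.5100
  cell (2,s): −0.06·log₂0.06 = 0.2435
  cell (2,t): −0.16·log₂0.16 = 0.4230
Sum = 2.450 bits.

2.450 bits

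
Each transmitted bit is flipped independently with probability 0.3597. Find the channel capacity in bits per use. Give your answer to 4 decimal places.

Binary symmetric channel: C = 1 − h₂(ε) where h₂ is the binary entropy function.
h₂(0.3597) = −0.3597·log₂0.3597 − 0.6403·log₂0.6403 = 0.9424.
C = 1 − 0.9424 = 0.0576 bits per channel use.

0.0576 bits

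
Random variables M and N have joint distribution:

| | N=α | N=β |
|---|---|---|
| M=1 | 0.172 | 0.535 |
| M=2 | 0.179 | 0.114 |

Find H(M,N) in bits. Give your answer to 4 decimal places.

H(M,N) = −Σ p(x,y)·log₂ p(x,y) over all 4 cells.
  cell (1,α): −0.172·log₂0.172 = 0.43680
  cell (1,β): −0.535·log₂0.535 = 0.48278
  cell (2,α): −0.179·log₂0.179 = 0.44427
  cell (2,β): −0.114·log₂0.114 = 0.35715
Sum = 1.7210 bits.

1.7210 bits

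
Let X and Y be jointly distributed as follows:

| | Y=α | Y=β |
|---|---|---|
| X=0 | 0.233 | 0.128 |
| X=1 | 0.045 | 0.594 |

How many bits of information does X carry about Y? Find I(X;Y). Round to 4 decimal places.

0.2792 bits

Marginals: p(X) = (0.3610, 0.6390), p(Y) = (0.2780, 0.7220).
I(X;Y) = Σ p(x,y)·log₂[p(x,y)/(p(x)p(y))].
  (0,α): 0.233·log₂(2.3217) = 0.28314
  (0,β): 0.128·log₂(0.4911) = -0.13132
  (1,α): 0.045·log₂(0.2533) = -0.08914
  (1,β): 0.594·log₂(1.2875) = 0.21656
Sum = 0.2792 bits.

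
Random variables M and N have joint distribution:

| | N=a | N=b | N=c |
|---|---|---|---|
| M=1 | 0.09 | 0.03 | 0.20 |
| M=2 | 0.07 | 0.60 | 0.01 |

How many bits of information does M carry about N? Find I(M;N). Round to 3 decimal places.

0.514 bits

Marginals: p(M) = (0.3200, 0.6800), p(N) = (0.1600, 0.6300, 0.2100).
I(M;N) = H(M) + H(N) − H(M,N).
H(M) = 0.9044, H(N) = 1.3158, H(M,N) = 1.7060.
I(M;N) = 0.9044 + 1.3158 − 1.7060 = 0.514 bits.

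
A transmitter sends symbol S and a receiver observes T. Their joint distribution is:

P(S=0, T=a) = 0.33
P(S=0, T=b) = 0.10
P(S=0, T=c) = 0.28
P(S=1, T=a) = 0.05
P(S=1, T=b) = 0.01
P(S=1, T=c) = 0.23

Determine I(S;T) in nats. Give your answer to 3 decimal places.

Marginals: p(S) = (0.7100, 0.2900), p(T) = (0.3800, 0.1100, 0.5100).
I(S;T) = Σ p(x,y)·ln[p(x,y)/(p(x)p(y))].
  (0,a): 0.33·ln(1.2231) = 0.0665
  (0,b): 0.10·ln(1.2804) = 0.0247
  (0,c): 0.28·ln(0.7733) = -0.0720
  (1,a): 0.05·ln(0.4537) = -0.0395
  (1,b): 0.01·ln(0.3135) = -0.0116
  (1,c): 0.23·ln(1.5551) = 0.1016
Sum = 0.070 nats.

0.070 nats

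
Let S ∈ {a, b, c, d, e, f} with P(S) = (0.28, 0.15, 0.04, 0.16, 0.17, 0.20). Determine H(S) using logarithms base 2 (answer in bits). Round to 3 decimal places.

2.433 bits

H(S) = −Σ p·log₂ p.
  −(0.28)·log₂(0.28) = 0.5142
  −(0.15)·log₂(0.15) = 0.4105
  −(0.04)·log₂(0.04) = 0.1858
  −(0.16)·log₂(0.16) = 0.4230
  −(0.17)·log₂(0.17) = 0.4346
  −(0.20)·log₂(0.20) = 0.4644
Sum: 0.5142 + 0.4105 + 0.1858 + 0.4230 + 0.4346 + 0.4644 = 2.433 bits.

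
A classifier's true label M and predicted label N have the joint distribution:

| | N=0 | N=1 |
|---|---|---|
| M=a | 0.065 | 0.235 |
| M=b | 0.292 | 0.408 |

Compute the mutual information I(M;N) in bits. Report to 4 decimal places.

Marginals: p(M) = (0.3000, 0.7000), p(N) = (0.3570, 0.6430).
I(M;N) = H(M) + H(N) − H(M,N).
H(M) = 0.8813, H(N) = 0.9402, H(M,N) = 1.7936.
I(M;N) = 0.8813 + 0.9402 − 1.7936 = 0.0279 bits.

0.0279 bits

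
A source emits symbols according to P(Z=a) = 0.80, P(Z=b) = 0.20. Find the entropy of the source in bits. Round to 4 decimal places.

H(Z) = −Σ p·log₂ p.
  −(0.80)·log₂(0.80) = 0.25754
  −(0.20)·log₂(0.20) = 0.46439
Sum: 0.25754 + 0.46439 = 0.7219 bits.

0.7219 bits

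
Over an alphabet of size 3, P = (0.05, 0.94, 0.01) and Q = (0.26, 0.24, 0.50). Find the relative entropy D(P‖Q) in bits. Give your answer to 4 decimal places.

1.6761 bits

D(P‖Q) = Σ p·log₂(p/q).
  0.05·log₂(0.05/0.26) = -0.11893
  0.94·log₂(0.94/0.24) = 1.85145
  0.01·log₂(0.01/0.50) = -0.05644
D(P‖Q) = 1.6761 bits.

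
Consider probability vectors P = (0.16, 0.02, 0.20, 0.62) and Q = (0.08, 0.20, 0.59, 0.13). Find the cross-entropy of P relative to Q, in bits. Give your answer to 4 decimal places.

H(P,Q) = −Σ p·log₂ q.
  −0.16·log₂(0.08) = 0.58302
  −0.02·log₂(0.20) = 0.04644
  −0.20·log₂(0.59) = 0.15224
  −0.62·log₂(0.13) = 1.82492
H(P,Q) = 2.6066 bits.

2.6066 bits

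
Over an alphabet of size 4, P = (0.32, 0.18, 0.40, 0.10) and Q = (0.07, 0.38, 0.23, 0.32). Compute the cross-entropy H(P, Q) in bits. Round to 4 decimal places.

2.4915 bits

H(P,Q) = −Σ p·log₂ q.
  −0.32·log₂(0.07) = 1.22768
  −0.18·log₂(0.38) = 0.25127
  −0.40·log₂(0.23) = 0.84812
  −0.10·log₂(0.32) = 0.16439
H(P,Q) = 2.4915 bits.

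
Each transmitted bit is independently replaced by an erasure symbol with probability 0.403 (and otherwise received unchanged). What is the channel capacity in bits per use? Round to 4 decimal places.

Binary erasure channel: capacity C = 1 − ε.
C = 1 − 0.403 = 0.5970 bits per channel use.

0.5970 bits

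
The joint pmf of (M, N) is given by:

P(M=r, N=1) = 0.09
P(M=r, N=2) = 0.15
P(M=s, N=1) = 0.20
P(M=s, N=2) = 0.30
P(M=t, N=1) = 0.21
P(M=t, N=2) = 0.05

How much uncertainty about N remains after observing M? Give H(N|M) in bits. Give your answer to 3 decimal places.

0.898 bits

Chain rule: H(N|M) = H(M,N) − H(M).
Marginals: p(M) = (0.2400, 0.5000, 0.2600), p(N) = (0.5000, 0.5000).
H(M,N) = 2.3976 bits; H(M) = 1.4994 bits.
H(N|M) = 2.3976 − 1.4994 = 0.898 bits.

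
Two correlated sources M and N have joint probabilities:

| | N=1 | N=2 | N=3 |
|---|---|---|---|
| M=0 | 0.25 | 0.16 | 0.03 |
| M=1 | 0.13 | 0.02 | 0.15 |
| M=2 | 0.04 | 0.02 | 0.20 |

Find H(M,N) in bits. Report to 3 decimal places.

2.744 bits

H(M,N) = −Σ p(x,y)·log₂ p(x,y) over all 9 cells.
  cell (0,1): −0.25·log₂0.25 = 0.5000
  cell (0,2): −0.16·log₂0.16 = 0.4230
  cell (0,3): −0.03·log₂0.03 = 0.1518
  cell (1,1): −0.13·log₂0.13 = 0.3826
  cell (1,2): −0.02·log₂0.02 = 0.1129
  cell (1,3): −0.15·log₂0.15 = 0.4105
  cell (2,1): −0.04·log₂0.04 = 0.1858
  cell (2,2): −0.02·log₂0.02 = 0.1129
  cell (2,3): −0.20·log₂0.20 = 0.4644
Sum = 2.744 bits.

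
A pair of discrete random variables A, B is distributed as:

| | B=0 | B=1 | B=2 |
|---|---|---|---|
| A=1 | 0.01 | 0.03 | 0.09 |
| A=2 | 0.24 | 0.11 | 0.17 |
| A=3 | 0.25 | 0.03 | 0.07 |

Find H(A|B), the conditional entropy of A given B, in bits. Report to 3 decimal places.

Marginals: p(A) = (0.1300, 0.5200, 0.3500), p(B) = (0.5000, 0.1700, 0.3300).
H(A|B) = Σ p(B) · H(A|B=·).
  B=0: p=0.5000, H(A|B=0) = 1.1211
  B=1: p=0.1700, H(A|B=1) = 1.2896
  B=2: p=0.3300, H(A|B=2) = 1.4787
Weighted sum = 1.268 bits.

1.268 bits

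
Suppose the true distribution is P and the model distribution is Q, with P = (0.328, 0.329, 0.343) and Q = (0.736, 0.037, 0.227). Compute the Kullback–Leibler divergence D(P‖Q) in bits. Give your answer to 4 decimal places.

D(P‖Q) = Σ p·log₂(p/q).
  0.328·log₂(0.328/0.736) = -0.38245
  0.329·log₂(0.329/0.037) = 1.03717
  0.343·log₂(0.343/0.227) = 0.20426
D(P‖Q) = 0.8590 bits.

0.8590 bits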